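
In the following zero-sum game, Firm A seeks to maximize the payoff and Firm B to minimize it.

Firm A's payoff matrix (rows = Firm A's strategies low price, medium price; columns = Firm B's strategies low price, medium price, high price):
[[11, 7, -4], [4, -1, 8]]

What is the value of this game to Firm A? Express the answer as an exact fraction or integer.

13/5

Column low price is strictly dominated by medium price for Firm B (it gives Firm A more in every row).
The remaining 2×2 game on (low price, medium price) × (medium price, high price) has no saddle point. Let Firm A play low price with probability p; indifference gives 7p − (1−p) = −4p + 8(1−p), so p = 9/20.
Similarly Firm B's optimal q on medium price is 3/5, and the value is 7·(3/5) + (-4)·(2/5) = 13/5.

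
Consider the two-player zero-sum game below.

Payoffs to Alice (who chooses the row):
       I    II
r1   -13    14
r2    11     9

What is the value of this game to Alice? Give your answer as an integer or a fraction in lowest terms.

Row minima are -13 and 9, so Alice's maximin is 9; column maxima are 11 and 14, so Bob's minimax is 11. These differ, so the equilibrium is in mixed strategies.
Let Alice play r1 with probability p. Bob is indifferent when −13p + 11(1−p) = 14p + 9(1−p), giving p = 2/29.
Let Bob play I with probability q. Alice is indifferent when −13q + 14(1−q) = 11q + 9(1−q), giving q = 5/29.
The value is -13·(5/29) + (14)·(24/29) = 271/29.

271/29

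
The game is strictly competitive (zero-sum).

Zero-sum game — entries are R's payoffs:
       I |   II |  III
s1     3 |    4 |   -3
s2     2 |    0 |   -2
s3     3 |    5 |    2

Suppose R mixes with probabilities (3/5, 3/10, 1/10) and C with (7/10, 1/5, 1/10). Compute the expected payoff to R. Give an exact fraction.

Against (7/10, 1/5, 1/10), each row's expected payoff is s1: 13/5; s2: 6/5; s3: 33/10.
Taking the (3/5, 3/10, 1/10)-weighted average: (3/5)·(13/5) + (3/10)·(6/5) + (1/10)·(33/10) = 9/4.

9/4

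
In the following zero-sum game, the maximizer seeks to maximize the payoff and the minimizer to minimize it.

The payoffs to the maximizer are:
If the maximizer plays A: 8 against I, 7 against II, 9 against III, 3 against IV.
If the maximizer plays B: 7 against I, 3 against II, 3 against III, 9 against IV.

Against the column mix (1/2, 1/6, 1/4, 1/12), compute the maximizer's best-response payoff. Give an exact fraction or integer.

A: (8)·(1/2) + (7)·(1/6) + (9)·(1/4) + (3)·(1/12) = 23/3.
B: (7)·(1/2) + (3)·(1/6) + (3)·(1/4) + (9)·(1/12) = 11/2.
The best pure response is A with expected payoff 23/3.

23/3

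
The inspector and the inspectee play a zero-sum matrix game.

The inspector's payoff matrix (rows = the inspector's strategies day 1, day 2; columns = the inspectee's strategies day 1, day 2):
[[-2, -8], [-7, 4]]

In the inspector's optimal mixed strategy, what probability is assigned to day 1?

Row minima are -8 and -7, so the inspector's maximin is -7; column maxima are -2 and 4, so the inspectee's minimax is -2. These differ, so the equilibrium is in mixed strategies.
Let the inspector play day 1 with probability p. The inspectee is indifferent when −2p − 7(1−p) = −8p + 4(1−p), giving p = 11/17.

11/17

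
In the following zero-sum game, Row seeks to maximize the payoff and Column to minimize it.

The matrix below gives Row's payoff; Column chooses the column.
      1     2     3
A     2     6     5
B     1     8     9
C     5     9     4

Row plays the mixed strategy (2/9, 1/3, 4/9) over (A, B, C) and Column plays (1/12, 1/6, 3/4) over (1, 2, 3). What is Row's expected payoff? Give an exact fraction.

Against (1/12, 1/6, 3/4), each row's expected payoff is A: 59/12; B: 49/6; C: 59/12.
Taking the (2/9, 1/3, 4/9)-weighted average: (2/9)·(59/12) + (1/3)·(49/6) + (4/9)·(59/12) = 6.

6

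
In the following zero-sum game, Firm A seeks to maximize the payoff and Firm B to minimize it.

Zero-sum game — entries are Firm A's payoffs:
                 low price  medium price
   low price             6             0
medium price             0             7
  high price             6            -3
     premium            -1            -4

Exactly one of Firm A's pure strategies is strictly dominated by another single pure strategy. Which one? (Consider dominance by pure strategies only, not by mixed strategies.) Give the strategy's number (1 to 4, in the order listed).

Compare premium with low price: 6 > -1, 0 > -4.
So low price strictly dominates premium for Firm A; premium is strictly dominated.

4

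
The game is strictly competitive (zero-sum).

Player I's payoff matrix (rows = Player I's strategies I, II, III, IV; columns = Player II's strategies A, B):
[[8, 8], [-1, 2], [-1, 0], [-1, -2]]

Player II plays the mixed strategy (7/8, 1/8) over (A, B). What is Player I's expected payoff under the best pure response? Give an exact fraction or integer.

8

I: (8)·(7/8) + (8)·(1/8) = 8.
II: (-1)·(7/8) + (2)·(1/8) = -5/8.
III: (-1)·(7/8) + (0)·(1/8) = -7/8.
IV: (-1)·(7/8) + (-2)·(1/8) = -9/8.
The best pure response is I with expected payoff 8.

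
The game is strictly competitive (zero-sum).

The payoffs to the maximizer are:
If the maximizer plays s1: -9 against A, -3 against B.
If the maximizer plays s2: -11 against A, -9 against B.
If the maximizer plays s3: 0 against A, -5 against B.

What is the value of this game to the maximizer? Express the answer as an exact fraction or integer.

Row s2 is strictly dominated by row s1, so the maximizer never plays it.
The remaining 2×2 game on (s1, s3) × (A, B) has no saddle point. Let the maximizer play s1 with probability p; indifference gives −9p = −3p − 5(1−p), so p = 5/11.
Similarly the minimizer's optimal q on A is 2/11, and the value is -9·(2/11) + (-3)·(9/11) = -45/11.

-45/11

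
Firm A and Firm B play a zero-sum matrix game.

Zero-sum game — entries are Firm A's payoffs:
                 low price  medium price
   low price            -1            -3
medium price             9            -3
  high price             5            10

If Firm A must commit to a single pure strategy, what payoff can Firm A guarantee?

5

The worst-case payoff for each row is low price: -3, medium price: -3, high price: 5.
The best of these is 5.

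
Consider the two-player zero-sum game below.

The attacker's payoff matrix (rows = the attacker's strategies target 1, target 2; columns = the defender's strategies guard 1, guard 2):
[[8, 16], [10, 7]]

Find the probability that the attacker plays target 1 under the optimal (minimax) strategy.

Row minima are 8 and 7, so the attacker's maximin is 8; column maxima are 10 and 16, so the defender's minimax is 10. These differ, so the equilibrium is in mixed strategies.
Let the attacker play target 1 with probability p. The defender is indifferent when 8p + 10(1−p) = 16p + 7(1−p), giving p = 3/11.

3/11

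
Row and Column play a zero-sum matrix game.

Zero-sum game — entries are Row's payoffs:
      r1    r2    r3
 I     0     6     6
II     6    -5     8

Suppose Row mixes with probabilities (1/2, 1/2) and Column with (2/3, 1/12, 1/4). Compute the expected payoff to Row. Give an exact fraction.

Against (2/3, 1/12, 1/4), each row's expected payoff is I: 2; II: 67/12.
Taking the (1/2, 1/2)-weighted average: (1/2)·(2) + (1/2)·(67/12) = 91/24.

91/24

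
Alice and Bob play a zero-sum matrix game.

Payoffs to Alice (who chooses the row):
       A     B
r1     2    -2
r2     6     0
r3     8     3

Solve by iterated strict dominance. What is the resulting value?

3

Column A is strictly dominated by B for Bob (-2<2, 0<6, 3<8); eliminate A.
Row r2 is strictly dominated by row r3 (3>0); eliminate r2.
Row r1 is strictly dominated by row r3 (3>-2); eliminate r1.
Only (r3, B) remains, with payoff 3.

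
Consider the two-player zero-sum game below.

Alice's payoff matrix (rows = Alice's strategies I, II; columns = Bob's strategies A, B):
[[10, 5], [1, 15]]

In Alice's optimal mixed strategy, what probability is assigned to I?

Row minima are 5 and 1, so Alice's maximin is 5; column maxima are 10 and 15, so Bob's minimax is 10. These differ, so the equilibrium is in mixed strategies.
Let Alice play I with probability p. Bob is indifferent when 10p + (1−p) = 5p + 15(1−p), giving p = 14/19.

14/19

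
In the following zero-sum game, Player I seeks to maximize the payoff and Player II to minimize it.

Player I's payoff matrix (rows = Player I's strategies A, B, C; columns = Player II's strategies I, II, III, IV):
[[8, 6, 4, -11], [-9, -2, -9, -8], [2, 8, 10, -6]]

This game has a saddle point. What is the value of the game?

Row minima: -11, -9, -6 → Player I's maximin is -6.
Column maxima: 8, 8, 10, -6 → Player II's minimax is -6.
They coincide at (C, IV), so the value is -6.

-6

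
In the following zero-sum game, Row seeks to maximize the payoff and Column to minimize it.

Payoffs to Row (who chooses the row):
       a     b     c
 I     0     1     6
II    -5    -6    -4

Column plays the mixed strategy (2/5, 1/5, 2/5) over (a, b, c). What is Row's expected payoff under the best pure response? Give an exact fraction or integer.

I: (0)·(2/5) + (1)·(1/5) + (6)·(2/5) = 13/5.
II: (-5)·(2/5) + (-6)·(1/5) + (-4)·(2/5) = -24/5.
The best pure response is I with expected payoff 13/5.

13/5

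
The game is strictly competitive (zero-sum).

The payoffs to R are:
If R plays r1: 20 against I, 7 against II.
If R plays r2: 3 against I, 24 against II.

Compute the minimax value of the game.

Row minima are 7 and 3, so R's maximin is 7; column maxima are 20 and 24, so C's minimax is 20. These differ, so the equilibrium is in mixed strategies.
Let R play r1 with probability p. C is indifferent when 20p + 3(1−p) = 7p + 24(1−p), giving p = 21/34.
Let C play I with probability q. R is indifferent when 20q + 7(1−q) = 3q + 24(1−q), giving q = 1/2.
The value is 20·(1/2) + (7)·(1/2) = 27/2.

27/2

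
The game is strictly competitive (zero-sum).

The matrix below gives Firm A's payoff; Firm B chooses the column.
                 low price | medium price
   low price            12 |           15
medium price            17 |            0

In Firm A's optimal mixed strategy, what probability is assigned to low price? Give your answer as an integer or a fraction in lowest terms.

Row minima are 12 and 0, so Firm A's maximin is 12; column maxima are 17 and 15, so Firm B's minimax is 15. These differ, so the equilibrium is in mixed strategies.
Let Firm A play low price with probability p. Firm B is indifferent when 12p + 17(1−p) = 15p, giving p = 17/20.

17/20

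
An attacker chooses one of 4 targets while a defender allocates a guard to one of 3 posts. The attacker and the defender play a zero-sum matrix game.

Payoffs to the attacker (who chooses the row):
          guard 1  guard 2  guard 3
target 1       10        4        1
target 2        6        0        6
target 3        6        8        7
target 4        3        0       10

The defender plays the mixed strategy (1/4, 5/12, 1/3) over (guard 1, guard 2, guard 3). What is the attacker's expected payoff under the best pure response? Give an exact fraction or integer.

target 1: (10)·(1/4) + (4)·(5/12) + (1)·(1/3) = 9/2.
target 2: (6)·(1/4) + (0)·(5/12) + (6)·(1/3) = 7/2.
target 3: (6)·(1/4) + (8)·(5/12) + (7)·(1/3) = 43/6.
target 4: (3)·(1/4) + (0)·(5/12) + (10)·(1/3) = 49/12.
The best pure response is target 3 with expected payoff 43/6.

43/6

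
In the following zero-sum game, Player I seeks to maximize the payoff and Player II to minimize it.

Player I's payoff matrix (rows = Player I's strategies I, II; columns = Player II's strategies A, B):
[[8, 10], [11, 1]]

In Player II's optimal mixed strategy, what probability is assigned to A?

3/4

Row minima are 8 and 1, so Player I's maximin is 8; column maxima are 11 and 10, so Player II's minimax is 10. These differ, so the equilibrium is in mixed strategies.
Let Player II play A with probability q. Player I is indifferent when 8q + 10(1−q) = 11q + (1−q), giving q = 3/4.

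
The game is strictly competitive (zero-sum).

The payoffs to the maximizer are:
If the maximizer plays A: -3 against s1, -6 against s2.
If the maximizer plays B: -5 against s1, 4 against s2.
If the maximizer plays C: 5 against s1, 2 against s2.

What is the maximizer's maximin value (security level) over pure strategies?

2

The worst-case payoff for each row is A: -6, B: -5, C: 2.
The best of these is 2.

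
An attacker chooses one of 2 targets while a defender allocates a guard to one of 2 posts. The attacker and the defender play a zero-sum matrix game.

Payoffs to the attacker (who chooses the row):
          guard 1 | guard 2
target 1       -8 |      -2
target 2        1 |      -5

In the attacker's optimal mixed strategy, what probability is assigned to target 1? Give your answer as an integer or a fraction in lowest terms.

1/2

Row minima are -8 and -5, so the attacker's maximin is -5; column maxima are 1 and -2, so the defender's minimax is -2. These differ, so the equilibrium is in mixed strategies.
Let the attacker play target 1 with probability p. The defender is indifferent when −8p + (1−p) = −2p − 5(1−p), giving p = 1/2.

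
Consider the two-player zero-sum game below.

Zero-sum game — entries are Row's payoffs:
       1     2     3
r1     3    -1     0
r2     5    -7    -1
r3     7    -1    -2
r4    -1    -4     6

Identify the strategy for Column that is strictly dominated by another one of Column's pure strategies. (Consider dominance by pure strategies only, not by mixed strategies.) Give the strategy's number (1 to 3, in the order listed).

Column prefers columns that give Row less. Compare 1 with 2: -1 < 3, -7 < 5, -1 < 7, -4 < -1.
So 2 strictly dominates 1 for Column; 1 is strictly dominated.

1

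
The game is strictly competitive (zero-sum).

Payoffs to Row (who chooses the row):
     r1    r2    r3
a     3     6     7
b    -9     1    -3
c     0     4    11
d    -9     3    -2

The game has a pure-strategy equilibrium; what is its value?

3

Row minima: 3, -9, 0, -9 → Row's maximin is 3.
Column maxima: 3, 6, 11 → Column's minimax is 3.
They coincide at (a, r1), so the value is 3.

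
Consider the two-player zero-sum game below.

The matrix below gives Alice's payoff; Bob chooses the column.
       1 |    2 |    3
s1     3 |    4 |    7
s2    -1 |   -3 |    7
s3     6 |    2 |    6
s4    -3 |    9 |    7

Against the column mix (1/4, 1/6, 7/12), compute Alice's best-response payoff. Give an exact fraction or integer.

11/2

s1: (3)·(1/4) + (4)·(1/6) + (7)·(7/12) = 11/2.
s2: (-1)·(1/4) + (-3)·(1/6) + (7)·(7/12) = 10/3.
s3: (6)·(1/4) + (2)·(1/6) + (6)·(7/12) = 16/3.
s4: (-3)·(1/4) + (9)·(1/6) + (7)·(7/12) = 29/6.
The best pure response is s1 with expected payoff 11/2.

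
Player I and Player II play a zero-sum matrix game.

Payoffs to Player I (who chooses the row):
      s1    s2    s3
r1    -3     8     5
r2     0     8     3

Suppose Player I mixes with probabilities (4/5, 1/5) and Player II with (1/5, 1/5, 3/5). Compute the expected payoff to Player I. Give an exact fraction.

97/25

Against (1/5, 1/5, 3/5), each row's expected payoff is r1: 4; r2: 17/5.
Taking the (4/5, 1/5)-weighted average: (4/5)·(4) + (1/5)·(17/5) = 97/25.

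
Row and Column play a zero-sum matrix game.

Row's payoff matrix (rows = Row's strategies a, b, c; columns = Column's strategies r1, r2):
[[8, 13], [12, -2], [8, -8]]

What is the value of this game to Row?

172/19

Row c is strictly dominated by row b, so Row never plays it.
The remaining 2×2 game on (a, b) × (r1, r2) has no saddle point. Let Row play a with probability p; indifference gives 8p + 12(1−p) = 13p − 2(1−p), so p = 14/19.
Similarly Column's optimal q on r1 is 15/19, and the value is 8·(15/19) + (13)·(4/19) = 172/19.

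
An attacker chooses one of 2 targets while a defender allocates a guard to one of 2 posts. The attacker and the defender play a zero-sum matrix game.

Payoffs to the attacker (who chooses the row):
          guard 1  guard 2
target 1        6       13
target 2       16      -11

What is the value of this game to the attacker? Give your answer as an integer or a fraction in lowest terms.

Row minima are 6 and -11, so the attacker's maximin is 6; column maxima are 16 and 13, so the defender's minimax is 13. These differ, so the equilibrium is in mixed strategies.
Let the attacker play target 1 with probability p. The defender is indifferent when 6p + 16(1−p) = 13p − 11(1−p), giving p = 27/34.
Let the defender play guard 1 with probability q. The attacker is indifferent when 6q + 13(1−q) = 16q − 11(1−q), giving q = 12/17.
The value is 6·(12/17) + (13)·(5/17) = 137/17.

137/17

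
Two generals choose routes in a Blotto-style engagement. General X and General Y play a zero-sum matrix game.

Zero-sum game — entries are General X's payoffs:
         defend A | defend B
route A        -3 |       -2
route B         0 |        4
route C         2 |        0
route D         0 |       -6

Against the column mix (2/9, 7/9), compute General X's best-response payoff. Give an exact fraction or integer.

28/9

route A: (-3)·(2/9) + (-2)·(7/9) = -20/9.
route B: (0)·(2/9) + (4)·(7/9) = 28/9.
route C: (2)·(2/9) + (0)·(7/9) = 4/9.
route D: (0)·(2/9) + (-6)·(7/9) = -14/3.
The best pure response is route B with expected payoff 28/9.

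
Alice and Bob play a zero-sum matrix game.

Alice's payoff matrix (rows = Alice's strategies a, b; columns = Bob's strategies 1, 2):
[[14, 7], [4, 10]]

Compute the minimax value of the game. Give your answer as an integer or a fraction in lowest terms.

Row minima are 7 and 4, so Alice's maximin is 7; column maxima are 14 and 10, so Bob's minimax is 10. These differ, so the equilibrium is in mixed strategies.
Let Alice play a with probability p. Bob is indifferent when 14p + 4(1−p) = 7p + 10(1−p), giving p = 6/13.
Let Bob play 1 with probability q. Alice is indifferent when 14q + 7(1−q) = 4q + 10(1−q), giving q = 3/13.
The value is 14·(3/13) + (7)·(10/13) = 112/13.

112/13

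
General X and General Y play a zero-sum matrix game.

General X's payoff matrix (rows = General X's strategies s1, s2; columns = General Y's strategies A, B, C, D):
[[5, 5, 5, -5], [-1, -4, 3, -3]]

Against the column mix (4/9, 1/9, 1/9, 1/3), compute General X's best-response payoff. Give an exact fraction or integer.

s1: (5)·(4/9) + (5)·(1/9) + (5)·(1/9) + (-5)·(1/3) = 5/3.
s2: (-1)·(4/9) + (-4)·(1/9) + (3)·(1/9) + (-3)·(1/3) = -14/9.
The best pure response is s1 with expected payoff 5/3.

5/3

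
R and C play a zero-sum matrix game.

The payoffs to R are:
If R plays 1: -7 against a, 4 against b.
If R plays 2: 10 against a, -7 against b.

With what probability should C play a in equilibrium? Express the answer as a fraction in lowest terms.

11/28

Row minima are -7 and -7, so R's maximin is -7; column maxima are 10 and 4, so C's minimax is 4. These differ, so the equilibrium is in mixed strategies.
Let C play a with probability q. R is indifferent when −7q + 4(1−q) = 10q − 7(1−q), giving q = 11/28.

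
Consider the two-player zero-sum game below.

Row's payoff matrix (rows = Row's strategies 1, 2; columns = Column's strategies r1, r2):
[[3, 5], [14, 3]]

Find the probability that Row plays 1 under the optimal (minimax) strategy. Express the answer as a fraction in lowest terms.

11/13

Row minima are 3 and 3, so Row's maximin is 3; column maxima are 14 and 5, so Column's minimax is 5. These differ, so the equilibrium is in mixed strategies.
Let Row play 1 with probability p. Column is indifferent when 3p + 14(1−p) = 5p + 3(1−p), giving p = 11/13.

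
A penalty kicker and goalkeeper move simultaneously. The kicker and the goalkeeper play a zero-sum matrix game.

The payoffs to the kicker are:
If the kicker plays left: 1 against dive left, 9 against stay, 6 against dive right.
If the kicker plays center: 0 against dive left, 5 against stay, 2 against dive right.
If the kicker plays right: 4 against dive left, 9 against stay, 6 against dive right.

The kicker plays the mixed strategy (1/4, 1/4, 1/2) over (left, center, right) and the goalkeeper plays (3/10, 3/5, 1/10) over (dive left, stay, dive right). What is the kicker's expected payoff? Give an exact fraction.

239/40

Against (3/10, 3/5, 1/10), each row's expected payoff is left: 63/10; center: 16/5; right: 36/5.
Taking the (1/4, 1/4, 1/2)-weighted average: (1/4)·(63/10) + (1/4)·(16/5) + (1/2)·(36/5) = 239/40.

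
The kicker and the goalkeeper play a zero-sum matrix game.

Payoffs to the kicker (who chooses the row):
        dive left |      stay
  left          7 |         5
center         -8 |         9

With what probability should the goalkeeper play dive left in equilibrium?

4/19

Row minima are 5 and -8, so the kicker's maximin is 5; column maxima are 7 and 9, so the goalkeeper's minimax is 7. These differ, so the equilibrium is in mixed strategies.
Let the goalkeeper play dive left with probability q. The kicker is indifferent when 7q + 5(1−q) = −8q + 9(1−q), giving q = 4/19.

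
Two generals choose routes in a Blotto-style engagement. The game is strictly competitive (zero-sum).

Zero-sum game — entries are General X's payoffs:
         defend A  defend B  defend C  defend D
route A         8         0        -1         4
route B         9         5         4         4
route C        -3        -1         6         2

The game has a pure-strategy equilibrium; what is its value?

4

Row minima: -1, 4, -3 → General X's maximin is 4.
Column maxima: 9, 5, 6, 4 → General Y's minimax is 4.
They coincide at (route B, defend D), so the value is 4.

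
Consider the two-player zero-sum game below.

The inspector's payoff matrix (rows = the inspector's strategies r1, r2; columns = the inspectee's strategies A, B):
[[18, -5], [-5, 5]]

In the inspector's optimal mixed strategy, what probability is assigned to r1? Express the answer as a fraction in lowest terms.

Row minima are -5 and -5, so the inspector's maximin is -5; column maxima are 18 and 5, so the inspectee's minimax is 5. These differ, so the equilibrium is in mixed strategies.
Let the inspector play r1 with probability p. The inspectee is indifferent when 18p − 5(1−p) = −5p + 5(1−p), giving p = 10/33.

10/33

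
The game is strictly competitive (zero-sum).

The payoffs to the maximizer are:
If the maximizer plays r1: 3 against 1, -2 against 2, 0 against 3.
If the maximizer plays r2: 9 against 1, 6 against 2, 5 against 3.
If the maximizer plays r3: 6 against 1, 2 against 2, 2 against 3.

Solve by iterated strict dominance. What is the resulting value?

5

Column 1 is strictly dominated by 2 for the minimizer (-2<3, 6<9, 2<6); eliminate 1.
Row r1 is strictly dominated by row r2 (6>-2, 5>0); eliminate r1.
Row r3 is strictly dominated by row r2 (6>2, 5>2); eliminate r3.
Column 2 is strictly dominated by 3 for the minimizer (5<6); eliminate 2.
Only (r2, 3) remains, with payoff 5.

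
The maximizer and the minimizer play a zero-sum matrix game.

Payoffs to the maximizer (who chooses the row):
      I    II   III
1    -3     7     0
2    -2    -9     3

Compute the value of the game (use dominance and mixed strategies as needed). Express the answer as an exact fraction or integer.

-41/17

Column III is strictly dominated by I for the minimizer (it gives the maximizer more in every row).
The remaining 2×2 game on (1, 2) × (I, II) has no saddle point. Let the maximizer play 1 with probability p; indifference gives −3p − 2(1−p) = 7p − 9(1−p), so p = 7/17.
Similarly the minimizer's optimal q on I is 16/17, and the value is -3·(16/17) + (7)·(1/17) = -41/17.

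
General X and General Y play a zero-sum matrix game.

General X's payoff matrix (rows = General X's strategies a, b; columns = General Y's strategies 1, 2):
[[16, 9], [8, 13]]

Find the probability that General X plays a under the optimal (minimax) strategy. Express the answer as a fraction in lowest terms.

Row minima are 9 and 8, so General X's maximin is 9; column maxima are 16 and 13, so General Y's minimax is 13. These differ, so the equilibrium is in mixed strategies.
Let General X play a with probability p. General Y is indifferent when 16p + 8(1−p) = 9p + 13(1−p), giving p = 5/12.

5/12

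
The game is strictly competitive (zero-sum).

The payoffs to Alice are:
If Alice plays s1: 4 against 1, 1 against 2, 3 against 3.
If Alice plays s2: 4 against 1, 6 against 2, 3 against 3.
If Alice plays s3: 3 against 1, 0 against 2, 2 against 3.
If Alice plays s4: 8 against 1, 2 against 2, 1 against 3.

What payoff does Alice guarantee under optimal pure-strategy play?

Row minima: 1, 3, 0, 1 → Alice's maximin is 3.
Column maxima: 8, 6, 3 → Bob's minimax is 3.
They coincide at (s2, 3), so the value is 3.

3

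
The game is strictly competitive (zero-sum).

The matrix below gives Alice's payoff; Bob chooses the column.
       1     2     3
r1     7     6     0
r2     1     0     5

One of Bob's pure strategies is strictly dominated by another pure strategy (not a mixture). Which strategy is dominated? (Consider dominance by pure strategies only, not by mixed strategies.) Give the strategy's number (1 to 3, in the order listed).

Bob prefers columns that give Alice less. Compare 1 with 2: 6 < 7, 0 < 1.
So 2 strictly dominates 1 for Bob; 1 is strictly dominated.

1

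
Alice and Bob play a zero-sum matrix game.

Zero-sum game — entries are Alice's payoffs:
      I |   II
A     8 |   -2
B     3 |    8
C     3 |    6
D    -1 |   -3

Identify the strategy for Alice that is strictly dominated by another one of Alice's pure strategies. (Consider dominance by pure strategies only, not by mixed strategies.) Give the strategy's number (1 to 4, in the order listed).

Compare D with A: 8 > -1, -2 > -3.
So A strictly dominates D for Alice; D is strictly dominated.

4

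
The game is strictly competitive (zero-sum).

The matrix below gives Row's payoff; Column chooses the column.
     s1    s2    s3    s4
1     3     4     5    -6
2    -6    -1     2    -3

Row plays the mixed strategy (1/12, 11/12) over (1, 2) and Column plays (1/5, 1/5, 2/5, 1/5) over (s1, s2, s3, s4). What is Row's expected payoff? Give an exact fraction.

-11/12

Against (1/5, 1/5, 2/5, 1/5), each row's expected payoff is 1: 11/5; 2: -6/5.
Taking the (1/12, 11/12)-weighted average: (1/12)·(11/5) + (11/12)·(-6/5) = -11/12.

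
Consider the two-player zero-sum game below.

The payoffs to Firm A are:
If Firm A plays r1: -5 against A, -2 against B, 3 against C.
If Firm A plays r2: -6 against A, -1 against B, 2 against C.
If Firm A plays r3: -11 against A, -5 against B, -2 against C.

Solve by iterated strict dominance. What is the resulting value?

Column C is strictly dominated by A for Firm B (-5<3, -6<2, -11<-2); eliminate C.
Column B is strictly dominated by A for Firm B (-5<-2, -6<-1, -11<-5); eliminate B.
Row r2 is strictly dominated by row r1 (-5>-6); eliminate r2.
Row r3 is strictly dominated by row r1 (-5>-11); eliminate r3.
Only (r1, A) remains, with payoff -5.

-5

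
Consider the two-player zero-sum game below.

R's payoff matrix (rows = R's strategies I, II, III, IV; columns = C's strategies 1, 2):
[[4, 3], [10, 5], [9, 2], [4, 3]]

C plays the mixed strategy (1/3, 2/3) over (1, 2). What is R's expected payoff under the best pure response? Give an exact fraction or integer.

I: (4)·(1/3) + (3)·(2/3) = 10/3.
II: (10)·(1/3) + (5)·(2/3) = 20/3.
III: (9)·(1/3) + (2)·(2/3) = 13/3.
IV: (4)·(1/3) + (3)·(2/3) = 10/3.
The best pure response is II with expected payoff 20/3.

20/3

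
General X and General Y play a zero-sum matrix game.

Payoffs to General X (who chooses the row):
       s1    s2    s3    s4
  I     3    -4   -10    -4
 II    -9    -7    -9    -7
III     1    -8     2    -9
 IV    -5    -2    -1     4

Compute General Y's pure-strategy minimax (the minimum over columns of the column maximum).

-2

The worst case (largest entry) in each column is s1: 3, s2: -2, s3: 2, s4: 4.
The best (smallest) of these is -2.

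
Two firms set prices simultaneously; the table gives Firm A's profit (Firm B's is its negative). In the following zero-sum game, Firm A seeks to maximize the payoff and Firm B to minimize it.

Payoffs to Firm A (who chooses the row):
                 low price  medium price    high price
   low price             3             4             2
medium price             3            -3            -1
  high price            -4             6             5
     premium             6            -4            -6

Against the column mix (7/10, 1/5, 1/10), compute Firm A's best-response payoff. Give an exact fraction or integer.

31/10

low price: (3)·(7/10) + (4)·(1/5) + (2)·(1/10) = 31/10.
medium price: (3)·(7/10) + (-3)·(1/5) + (-1)·(1/10) = 7/5.
high price: (-4)·(7/10) + (6)·(1/5) + (5)·(1/10) = -11/10.
premium: (6)·(7/10) + (-4)·(1/5) + (-6)·(1/10) = 14/5.
The best pure response is low price with expected payoff 31/10.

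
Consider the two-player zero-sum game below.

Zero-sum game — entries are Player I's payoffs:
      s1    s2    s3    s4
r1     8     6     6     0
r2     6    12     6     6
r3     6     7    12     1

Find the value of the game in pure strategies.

6

Row minima: 0, 6, 1 → Player I's maximin is 6.
Column maxima: 8, 12, 12, 6 → Player II's minimax is 6.
They coincide at (r2, s4), so the value is 6.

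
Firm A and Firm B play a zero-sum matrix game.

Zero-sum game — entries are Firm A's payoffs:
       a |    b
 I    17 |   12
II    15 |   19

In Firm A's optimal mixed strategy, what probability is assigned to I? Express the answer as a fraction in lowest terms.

4/9

Row minima are 12 and 15, so Firm A's maximin is 15; column maxima are 17 and 19, so Firm B's minimax is 17. These differ, so the equilibrium is in mixed strategies.
Let Firm A play I with probability p. Firm B is indifferent when 17p + 15(1−p) = 12p + 19(1−p), giving p = 4/9.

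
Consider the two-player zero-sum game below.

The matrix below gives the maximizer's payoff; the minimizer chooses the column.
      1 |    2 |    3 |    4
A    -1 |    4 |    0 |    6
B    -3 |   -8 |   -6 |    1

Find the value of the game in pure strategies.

-1

Row minima: -1, -8 → the maximizer's maximin is -1.
Column maxima: -1, 4, 0, 6 → the minimizer's minimax is -1.
They coincide at (A, 1), so the value is -1.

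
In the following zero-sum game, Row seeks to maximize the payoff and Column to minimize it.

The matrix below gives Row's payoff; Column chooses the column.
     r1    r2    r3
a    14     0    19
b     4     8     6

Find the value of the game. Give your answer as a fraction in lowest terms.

56/9

Column r3 is strictly dominated by r1 for Column (it gives Row more in every row).
The remaining 2×2 game on (a, b) × (r1, r2) has no saddle point. Let Row play a with probability p; indifference gives 14p + 4(1−p) = 8(1−p), so p = 2/9.
Similarly Column's optimal q on r1 is 4/9, and the value is 14·(4/9) + (0)·(5/9) = 56/9.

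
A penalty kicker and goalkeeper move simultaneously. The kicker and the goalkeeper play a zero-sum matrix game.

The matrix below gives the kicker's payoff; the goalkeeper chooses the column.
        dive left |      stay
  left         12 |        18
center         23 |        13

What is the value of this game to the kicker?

Row minima are 12 and 13, so the kicker's maximin is 13; column maxima are 23 and 18, so the goalkeeper's minimax is 18. These differ, so the equilibrium is in mixed strategies.
Let the kicker play left with probability p. The goalkeeper is indifferent when 12p + 23(1−p) = 18p + 13(1−p), giving p = 5/8.
Let the goalkeeper play dive left with probability q. The kicker is indifferent when 12q + 18(1−q) = 23q + 13(1−q), giving q = 5/16.
The value is 12·(5/16) + (18)·(11/16) = 129/8.

129/8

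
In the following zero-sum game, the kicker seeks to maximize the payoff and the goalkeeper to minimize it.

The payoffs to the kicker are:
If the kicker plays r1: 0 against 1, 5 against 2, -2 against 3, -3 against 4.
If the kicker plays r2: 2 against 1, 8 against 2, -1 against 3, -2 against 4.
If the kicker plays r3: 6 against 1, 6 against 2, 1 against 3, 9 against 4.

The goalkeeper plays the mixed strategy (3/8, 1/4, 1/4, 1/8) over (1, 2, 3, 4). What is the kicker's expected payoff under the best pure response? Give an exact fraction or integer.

r1: (0)·(3/8) + (5)·(1/4) + (-2)·(1/4) + (-3)·(1/8) = 3/8.
r2: (2)·(3/8) + (8)·(1/4) + (-1)·(1/4) + (-2)·(1/8) = 9/4.
r3: (6)·(3/8) + (6)·(1/4) + (1)·(1/4) + (9)·(1/8) = 41/8.
The best pure response is r3 with expected payoff 41/8.

41/8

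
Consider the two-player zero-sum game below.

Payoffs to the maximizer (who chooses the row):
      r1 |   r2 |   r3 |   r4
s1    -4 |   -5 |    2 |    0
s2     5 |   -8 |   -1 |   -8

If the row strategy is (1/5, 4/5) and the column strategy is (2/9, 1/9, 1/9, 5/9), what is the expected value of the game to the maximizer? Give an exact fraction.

-167/45

Against (2/9, 1/9, 1/9, 5/9), each row's expected payoff is s1: -11/9; s2: -13/3.
Taking the (1/5, 4/5)-weighted average: (1/5)·(-11/9) + (4/5)·(-13/3) = -167/45.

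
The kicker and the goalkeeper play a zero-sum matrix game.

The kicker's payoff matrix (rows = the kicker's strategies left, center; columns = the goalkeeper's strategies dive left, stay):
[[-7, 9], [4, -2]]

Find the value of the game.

Row minima are -7 and -2, so the kicker's maximin is -2; column maxima are 4 and 9, so the goalkeeper's minimax is 4. These differ, so the equilibrium is in mixed strategies.
Let the kicker play left with probability p. The goalkeeper is indifferent when −7p + 4(1−p) = 9p − 2(1−p), giving p = 3/11.
Let the goalkeeper play dive left with probability q. The kicker is indifferent when −7q + 9(1−q) = 4q − 2(1−q), giving q = 1/2.
The value is -7·(1/2) + (9)·(1/2) = 1.

1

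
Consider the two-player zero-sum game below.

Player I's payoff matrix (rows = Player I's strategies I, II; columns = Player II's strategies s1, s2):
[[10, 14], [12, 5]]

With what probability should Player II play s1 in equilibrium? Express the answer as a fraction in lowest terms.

Row minima are 10 and 5, so Player I's maximin is 10; column maxima are 12 and 14, so Player II's minimax is 12. These differ, so the equilibrium is in mixed strategies.
Let Player II play s1 with probability q. Player I is indifferent when 10q + 14(1−q) = 12q + 5(1−q), giving q = 9/11.

9/11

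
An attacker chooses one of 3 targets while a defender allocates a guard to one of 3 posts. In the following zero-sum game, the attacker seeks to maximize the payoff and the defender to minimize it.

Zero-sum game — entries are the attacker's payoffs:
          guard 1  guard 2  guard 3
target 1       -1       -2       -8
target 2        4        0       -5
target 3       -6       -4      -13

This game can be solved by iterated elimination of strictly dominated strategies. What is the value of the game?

-5

Column guard 2 is strictly dominated by guard 3 for the defender (-8<-2, -5<0, -13<-4); eliminate guard 2.
Column guard 1 is strictly dominated by guard 3 for the defender (-8<-1, -5<4, -13<-6); eliminate guard 1.
Row target 3 is strictly dominated by row target 1 (-8>-13); eliminate target 3.
Row target 1 is strictly dominated by row target 2 (-5>-8); eliminate target 1.
Only (target 2, guard 3) remains, with payoff -5.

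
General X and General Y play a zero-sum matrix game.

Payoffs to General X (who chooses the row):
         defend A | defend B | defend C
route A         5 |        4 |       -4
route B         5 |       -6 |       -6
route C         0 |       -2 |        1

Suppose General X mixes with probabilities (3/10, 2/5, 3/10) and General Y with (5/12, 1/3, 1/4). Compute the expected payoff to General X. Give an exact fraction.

Against (5/12, 1/3, 1/4), each row's expected payoff is route A: 29/12; route B: -17/12; route C: -5/12.
Taking the (3/10, 2/5, 3/10)-weighted average: (3/10)·(29/12) + (2/5)·(-17/12) + (3/10)·(-5/12) = 1/30.

1/30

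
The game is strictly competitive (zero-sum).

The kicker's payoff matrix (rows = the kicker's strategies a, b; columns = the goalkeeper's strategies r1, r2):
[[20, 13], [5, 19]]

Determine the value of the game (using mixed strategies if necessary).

Row minima are 13 and 5, so the kicker's maximin is 13; column maxima are 20 and 19, so the goalkeeper's minimax is 19. These differ, so the equilibrium is in mixed strategies.
Let the kicker play a with probability p. The goalkeeper is indifferent when 20p + 5(1−p) = 13p + 19(1−p), giving p = 2/3.
Let the goalkeeper play r1 with probability q. The kicker is indifferent when 20q + 13(1−q) = 5q + 19(1−q), giving q = 2/7.
The value is 20·(2/7) + (13)·(5/7) = 15.

15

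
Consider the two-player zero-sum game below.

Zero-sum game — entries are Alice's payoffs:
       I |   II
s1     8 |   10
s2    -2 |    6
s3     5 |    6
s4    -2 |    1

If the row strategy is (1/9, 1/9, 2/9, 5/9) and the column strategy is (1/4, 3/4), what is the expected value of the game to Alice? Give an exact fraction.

35/12

Against (1/4, 3/4), each row's expected payoff is s1: 19/2; s2: 4; s3: 23/4; s4: 1/4.
Taking the (1/9, 1/9, 2/9, 5/9)-weighted average: (1/9)·(19/2) + (1/9)·(4) + (2/9)·(23/4) + (5/9)·(1/4) = 35/12.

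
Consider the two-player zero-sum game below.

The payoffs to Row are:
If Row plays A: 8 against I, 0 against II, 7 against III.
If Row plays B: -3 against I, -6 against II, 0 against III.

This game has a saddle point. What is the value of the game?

Row minima: 0, -6 → Row's maximin is 0.
Column maxima: 8, 0, 7 → Column's minimax is 0.
They coincide at (A, II), so the value is 0.

0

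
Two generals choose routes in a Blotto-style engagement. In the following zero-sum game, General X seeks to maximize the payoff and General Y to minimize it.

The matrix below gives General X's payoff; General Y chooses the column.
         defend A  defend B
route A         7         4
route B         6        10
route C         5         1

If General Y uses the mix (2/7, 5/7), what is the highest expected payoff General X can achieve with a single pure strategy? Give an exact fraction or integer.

62/7

route A: (7)·(2/7) + (4)·(5/7) = 34/7.
route B: (6)·(2/7) + (10)·(5/7) = 62/7.
route C: (5)·(2/7) + (1)·(5/7) = 15/7.
The best pure response is route B with expected payoff 62/7.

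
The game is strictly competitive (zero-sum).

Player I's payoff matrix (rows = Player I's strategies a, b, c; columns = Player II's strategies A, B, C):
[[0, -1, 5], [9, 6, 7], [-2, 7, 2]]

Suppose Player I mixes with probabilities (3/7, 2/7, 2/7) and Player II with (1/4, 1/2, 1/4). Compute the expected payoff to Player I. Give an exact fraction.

Against (1/4, 1/2, 1/4), each row's expected payoff is a: 3/4; b: 7; c: 7/2.
Taking the (3/7, 2/7, 2/7)-weighted average: (3/7)·(3/4) + (2/7)·(7) + (2/7)·(7/2) = 93/28.

93/28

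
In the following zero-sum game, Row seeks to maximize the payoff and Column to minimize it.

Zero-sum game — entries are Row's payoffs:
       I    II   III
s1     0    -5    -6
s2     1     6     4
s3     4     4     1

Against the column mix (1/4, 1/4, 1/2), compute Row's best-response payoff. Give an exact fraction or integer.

15/4

s1: (0)·(1/4) + (-5)·(1/4) + (-6)·(1/2) = -17/4.
s2: (1)·(1/4) + (6)·(1/4) + (4)·(1/2) = 15/4.
s3: (4)·(1/4) + (4)·(1/4) + (1)·(1/2) = 5/2.
The best pure response is s2 with expected payoff 15/4.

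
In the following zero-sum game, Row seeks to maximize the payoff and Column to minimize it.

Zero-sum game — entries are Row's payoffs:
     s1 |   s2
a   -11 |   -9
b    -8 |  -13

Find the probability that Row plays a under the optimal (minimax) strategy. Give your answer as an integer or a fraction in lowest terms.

5/7

Row minima are -11 and -13, so Row's maximin is -11; column maxima are -8 and -9, so Column's minimax is -9. These differ, so the equilibrium is in mixed strategies.
Let Row play a with probability p. Column is indifferent when −11p − 8(1−p) = −9p − 13(1−p), giving p = 5/7.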